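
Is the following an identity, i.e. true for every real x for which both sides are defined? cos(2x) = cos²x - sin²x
Claim: cos(2x) = cos²x - sin²x.
Reasoning: Put y = x in the addition formula cos(x+y) = cos(x)cos(y) - sin(x)sin(y): cos(2x) = cos²x - sin²x.
So the two sides agree for every real x for which both sides are defined.

Conclusion: Yes, this is an identity.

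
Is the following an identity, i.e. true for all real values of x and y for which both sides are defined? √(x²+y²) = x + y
No, this is NOT an identity.

Claim: √(x²+y²) = x + y.
Test a specific point where both sides are defined: x = 4, y = 2.
LHS = √(x²+y²) ≈ 4.4721
RHS = x + y ≈ 6.0000
Since 4.4721 ≠ 6.0000, the equation fails at this point, so it cannot hold for all real values of x and y for which both sides are defined.
(x+y)² = x² + 2xy + y², not x² + y², so the square root does not split this way.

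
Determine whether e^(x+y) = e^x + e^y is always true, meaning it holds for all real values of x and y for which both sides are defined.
No, this is NOT an identity.

Claim: e^(x+y) = e^x + e^y.
Test a specific point where both sides are defined: x = -3, y = 1.
LHS = e^(x+y) ≈ 0.1353
RHS = e^x + e^y ≈ 2.7681
Since 0.1353 ≠ 2.7681, the equation fails at this point, so it cannot hold for all real values of x and y for which both sides are defined.
The correct rule is e^(x+y) = e^x · e^y (a product, not a sum).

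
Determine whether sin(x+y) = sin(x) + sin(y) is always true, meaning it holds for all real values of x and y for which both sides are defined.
Claim: sin(x+y) = sin(x) + sin(y).
Test a specific point where both sides are defined: x = -π/6, y = π/3.
LHS = sin(x+y) ≈ 0.5000
RHS = sin(x) + sin(y) ≈ 0.3660
Since 0.5000 ≠ 0.3660, the equation fails at this point, so it cannot hold for all real values of x and y for which both sides are defined.
The correct expansion is sin(x+y) = sin(x)cos(y) + cos(x)sin(y); sine is not additive.

Conclusion: No, this is NOT an identity.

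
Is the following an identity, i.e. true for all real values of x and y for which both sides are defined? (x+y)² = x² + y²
No, this is NOT an identity.

Claim: (x+y)² = x² + y².
Test a specific point where both sides are defined: x = 4, y = 3/2.
LHS = (x+y)² ≈ 30.2500
RHS = x² + y² ≈ 18.2500
Since 30.2500 ≠ 18.2500, the equation fails at this point, so it cannot hold for all real values of x and y for which both sides are defined.
The correct expansion is (x+y)² = x² + 2xy + y²; the cross term 2xy is missing.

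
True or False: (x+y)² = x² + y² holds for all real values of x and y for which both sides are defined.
False.

Claim: (x+y)² = x² + y².
Test a specific point where both sides are defined: x = -2, y = 3.
LHS = (x+y)² ≈ 1.0000
RHS = x² + y² ≈ 13.0000
Since 1.0000 ≠ 13.0000, the equation fails at this point, so it cannot hold for all real values of x and y for which both sides are defined.
The correct expansion is (x+y)² = x² + 2xy + y²; the cross term 2xy is missing.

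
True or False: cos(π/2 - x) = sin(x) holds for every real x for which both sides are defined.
True.

Claim: cos(π/2 - x) = sin(x).
Reasoning: Use cos(u - v) = cos(u)cos(v) + sin(u)sin(v) with u = π/2, v = x: cos(π/2)cos(x) + sin(π/2)sin(x) = 0·cos(x) + 1·sin(x) = sin(x).
So the two sides agree for every real x for which both sides are defined.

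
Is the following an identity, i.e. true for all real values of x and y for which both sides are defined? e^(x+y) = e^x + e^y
No, this is NOT an identity.

Claim: e^(x+y) = e^x + e^y.
Test a specific point where both sides are defined: x = 3/2, y = 3/2.
LHS = e^(x+y) ≈ 20.0855
RHS = e^x + e^y ≈ 8.9634
Since 20.0855 ≠ 8.9634, the equation fails at this point, so it cannot hold for all real values of x and y for which both sides are defined.
The correct rule is e^(x+y) = e^x · e^y (a product, not a sum).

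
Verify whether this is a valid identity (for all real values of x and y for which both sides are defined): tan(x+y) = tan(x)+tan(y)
Claim: tan(x+y) = tan(x)+tan(y).
Test a specific point where both sides are defined: x = π/3, y = π/4.
LHS = tan(x+y) ≈ -3.7321
RHS = tan(x)+tan(y) ≈ 2.7321
Since -3.7321 ≠ 2.7321, the equation fails at this point, so it cannot hold for all real values of x and y for which both sides are defined.
The correct formula is tan(x+y) = (tan(x) + tan(y))/(1 - tan(x)tan(y)).

Conclusion: No, this is NOT an identity.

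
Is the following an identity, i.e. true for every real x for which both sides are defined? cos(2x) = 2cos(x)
Claim: cos(2x) = 2cos(x).
Test a specific point where both sides are defined: x = π/4.
LHS = cos(2x) ≈ 0.0000
RHS = 2cos(x) ≈ 1.4142
Since 0.0000 ≠ 1.4142, the equation fails at this point, so it cannot hold for every real x for which both sides are defined.
The correct double-angle formula is cos(2x) = cos²x - sin²x.

Conclusion: No, this is NOT an identity.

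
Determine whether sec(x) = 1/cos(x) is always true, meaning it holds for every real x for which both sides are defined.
Claim: sec(x) = 1/cos(x).
Reasoning: sec(x) is by definition the reciprocal of cos(x), wherever cos(x) ≠ 0.
So the two sides agree for every real x for which both sides are defined.

Conclusion: Yes, this is an identity.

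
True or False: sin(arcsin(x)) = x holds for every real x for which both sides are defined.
Claim: sin(arcsin(x)) = x.
Reasoning: For -1 ≤ x ≤ 1 (where arcsin is defined), arcsin(x) is by definition an angle whose sine equals x. Taking the sine of that angle returns x. (Note the other order, arcsin(sin x) = x, is NOT an identity.)
So the two sides agree for every real x for which both sides are defined.

Conclusion: True.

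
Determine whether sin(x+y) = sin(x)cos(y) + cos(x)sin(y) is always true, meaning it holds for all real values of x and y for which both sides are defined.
Claim: sin(x+y) = sin(x)cos(y) + cos(x)sin(y).
Reasoning: By Euler's formula e^(i(x+y)) = e^(ix)·e^(iy) = (cos x + i·sin x)(cos y + i·sin y). The imaginary part of the left side is sin(x+y); the imaginary part of the product is sin(x)cos(y) + cos(x)sin(y).
So the two sides agree for all real values of x and y for which both sides are defined.

Conclusion: Yes, this is an identity.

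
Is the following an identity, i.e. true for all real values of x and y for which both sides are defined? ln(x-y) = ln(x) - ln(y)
Claim: ln(x-y) = ln(x) - ln(y).
Test a specific point where both sides are defined: x = 3, y = 1/2.
LHS = ln(x-y) ≈ 0.9163
RHS = ln(x) - ln(y) ≈ 1.7918
Since 0.9163 ≠ 1.7918, the equation fails at this point, so it cannot hold for all real values of x and y for which both sides are defined.
ln(x) - ln(y) = ln(x/y), not ln(x-y).

Conclusion: No, this is NOT an identity.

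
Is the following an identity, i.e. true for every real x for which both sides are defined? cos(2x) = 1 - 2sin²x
Yes, this is an identity.

Claim: cos(2x) = 1 - 2sin²x.
Reasoning: cos(2x) = cos²x - sin²x. Replace cos²x by 1 - sin²x: (1 - sin²x) - sin²x = 1 - 2sin²x.
So the two sides agree for every real x for which both sides are defined.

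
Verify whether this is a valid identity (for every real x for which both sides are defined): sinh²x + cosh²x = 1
Claim: sinh²x + cosh²x = 1.
Test a specific point where both sides are defined: x = 3/2.
LHS = sinh²x + cosh²x ≈ 10.0677
RHS = 1 ≈ 1.0000
Since 10.0677 ≠ 1.0000, the equation fails at this point, so it cannot hold for every real x for which both sides are defined.
The correct hyperbolic identity is cosh²x - sinh²x = 1 (a difference); the sum sinh²x + cosh²x equals cosh(2x).

Conclusion: No, this is NOT an identity.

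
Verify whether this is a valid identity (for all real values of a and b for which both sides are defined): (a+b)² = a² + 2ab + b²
Yes, this is an identity.

Claim: (a+b)² = a² + 2ab + b².
Reasoning: Expand: (a+b)² = (a+b)(a+b) = a·a + a·b + b·a + b·b = a² + 2ab + b².
So the two sides agree for all real values of a and b for which both sides are defined.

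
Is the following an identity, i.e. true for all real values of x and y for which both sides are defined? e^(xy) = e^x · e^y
No, this is NOT an identity.

Claim: e^(xy) = e^x · e^y.
Test a specific point where both sides are defined: x = -1, y = -2.
LHS = e^(xy) ≈ 7.3891
RHS = e^x · e^y ≈ 0.0498
Since 7.3891 ≠ 0.0498, the equation fails at this point, so it cannot hold for all real values of x and y for which both sides are defined.
e^x · e^y = e^(x+y), not e^(xy).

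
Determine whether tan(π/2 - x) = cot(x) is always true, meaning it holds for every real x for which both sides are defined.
Claim: tan(π/2 - x) = cot(x).
Reasoning: tan(π/2 - x) = sin(π/2 - x)/cos(π/2 - x) = cos(x)/sin(x) = cot(x), using the cofunction identities sin(π/2 - x) = cos(x) and cos(π/2 - x) = sin(x).
So the two sides agree for every real x for which both sides are defined.

Conclusion: Yes, this is an identity.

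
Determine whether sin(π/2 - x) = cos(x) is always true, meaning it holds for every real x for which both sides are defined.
Yes, this is an identity.

Claim: sin(π/2 - x) = cos(x).
Reasoning: Use sin(u - v) = sin(u)cos(v) - cos(u)sin(v) with u = π/2, v = x: sin(π/2)cos(x) - cos(π/2)sin(x) = 1·cos(x) - 0·sin(x) = cos(x).
So the two sides agree for every real x for which both sides are defined.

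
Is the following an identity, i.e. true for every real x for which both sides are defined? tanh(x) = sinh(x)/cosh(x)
Claim: tanh(x) = sinh(x)/cosh(x).
Reasoning: tanh(x) is defined as sinh(x)/cosh(x) = (e^x - e^-x)/(e^x + e^-x); cosh(x) ≥ 1 is never zero, so this holds for every real x.
So the two sides agree for every real x for which both sides are defined.

Conclusion: Yes, this is an identity.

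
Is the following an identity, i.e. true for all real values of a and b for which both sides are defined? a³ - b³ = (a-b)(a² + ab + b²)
Yes, this is an identity.

Claim: a³ - b³ = (a-b)(a² + ab + b²).
Reasoning: Expand the right side: (a-b)(a² + ab + b²) = a³ + a²b + ab² - a²b - ab² - b³ = a³ - b³ (the middle terms cancel in pairs).
So the two sides agree for all real values of a and b for which both sides are defined.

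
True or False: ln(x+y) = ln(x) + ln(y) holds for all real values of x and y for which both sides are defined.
Claim: ln(x+y) = ln(x) + ln(y).
Test a specific point where both sides are defined: x = 4, y = 2.
LHS = ln(x+y) ≈ 1.7918
RHS = ln(x) + ln(y) ≈ 2.0794
Since 1.7918 ≠ 2.0794, the equation fails at this point, so it cannot hold for all real values of x and y for which both sides are defined.
ln(x) + ln(y) = ln(xy), not ln(x+y).

Conclusion: False.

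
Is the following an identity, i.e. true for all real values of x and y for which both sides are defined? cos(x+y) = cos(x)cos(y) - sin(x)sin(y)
Claim: cos(x+y) = cos(x)cos(y) - sin(x)sin(y).
Reasoning: By Euler's formula e^(i(x+y)) = e^(ix)·e^(iy) = (cos x + i·sin x)(cos y + i·sin y). The real part of the left side is cos(x+y); the real part of the product is cos(x)cos(y) - sin(x)sin(y) (since i·i = -1).
So the two sides agree for all real values of x and y for which both sides are defined.

Conclusion: Yes, this is an identity.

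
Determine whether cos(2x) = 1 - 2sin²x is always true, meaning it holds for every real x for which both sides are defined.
Yes, this is an identity.

Claim: cos(2x) = 1 - 2sin²x.
Reasoning: cos(2x) = cos²x - sin²x. Replace cos²x by 1 - sin²x: (1 - sin²x) - sin²x = 1 - 2sin²x.
So the two sides agree for every real x for which both sides are defined.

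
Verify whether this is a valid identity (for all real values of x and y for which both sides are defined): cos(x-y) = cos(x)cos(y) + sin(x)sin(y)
Yes, this is an identity.

Claim: cos(x-y) = cos(x)cos(y) + sin(x)sin(y).
Reasoning: Replace y by -y in cos(x+y) = cos(x)cos(y) - sin(x)sin(y) and use cos(-y) = cos(y), sin(-y) = -sin(y): cos(x-y) = cos(x)cos(y) + sin(x)sin(y).
So the two sides agree for all real values of x and y for which both sides are defined.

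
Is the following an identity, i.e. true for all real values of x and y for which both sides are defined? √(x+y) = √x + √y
No, this is NOT an identity.

Claim: √(x+y) = √x + √y.
Test a specific point where both sides are defined: x = 1/2, y = 3/2.
LHS = √(x+y) ≈ 1.4142
RHS = √x + √y ≈ 1.9319
Since 1.4142 ≠ 1.9319, the equation fails at this point, so it cannot hold for all real values of x and y for which both sides are defined.
Squaring the right side gives x + 2√(xy) + y, not x + y.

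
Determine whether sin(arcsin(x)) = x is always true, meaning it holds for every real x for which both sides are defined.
Yes, this is an identity.

Claim: sin(arcsin(x)) = x.
Reasoning: For -1 ≤ x ≤ 1 (where arcsin is defined), arcsin(x) is by definition an angle whose sine equals x. Taking the sine of that angle returns x. (Note the other order, arcsin(sin x) = x, is NOT an identity.)
So the two sides agree for every real x for which both sides are defined.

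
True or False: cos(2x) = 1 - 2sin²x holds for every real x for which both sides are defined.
True.

Claim: cos(2x) = 1 - 2sin²x.
Reasoning: cos(2x) = cos²x - sin²x. Replace cos²x by 1 - sin²x: (1 - sin²x) - sin²x = 1 - 2sin²x.
So the two sides agree for every real x for which both sides are defined.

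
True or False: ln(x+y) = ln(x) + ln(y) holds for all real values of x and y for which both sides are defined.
Claim: ln(x+y) = ln(x) + ln(y).
Test a specific point where both sides are defined: x = 5, y = 1/2.
LHS = ln(x+y) ≈ 1.7047
RHS = ln(x) + ln(y) ≈ 0.9163
Since 1.7047 ≠ 0.9163, the equation fails at this point, so it cannot hold for all real values of x and y for which both sides are defined.
ln(x) + ln(y) = ln(xy), not ln(x+y).

Conclusion: False.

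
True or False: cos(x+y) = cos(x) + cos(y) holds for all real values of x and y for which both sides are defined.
False.

Claim: cos(x+y) = cos(x) + cos(y).
Test a specific point where both sides are defined: x = π/4, y = π/2.
LHS = cos(x+y) ≈ -0.7071
RHS = cos(x) + cos(y) ≈ 0.7071
Since -0.7071 ≠ 0.7071, the equation fails at this point, so it cannot hold for all real values of x and y for which both sides are defined.
The correct expansion is cos(x+y) = cos(x)cos(y) - sin(x)sin(y); cosine is not additive.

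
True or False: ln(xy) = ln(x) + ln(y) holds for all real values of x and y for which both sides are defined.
Claim: ln(xy) = ln(x) + ln(y).
Reasoning: Both sides are simultaneously defined only when x, y > 0. Write x = e^p, y = e^q (p = ln x, q = ln y). Then xy = e^p · e^q = e^(p+q), so ln(xy) = p + q = ln(x) + ln(y).
So the two sides agree for all real values of x and y for which both sides are defined.

Conclusion: True.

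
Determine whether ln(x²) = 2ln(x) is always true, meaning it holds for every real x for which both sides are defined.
Claim: ln(x²) = 2ln(x).
Reasoning: The right side requires x > 0. For x > 0, x² = (e^(ln x))² = e^(2ln x), so ln(x²) = 2ln(x). (For x < 0 the right side is undefined, so those values are outside the claim.)
So the two sides agree for every real x for which both sides are defined.

Conclusion: Yes, this is an identity.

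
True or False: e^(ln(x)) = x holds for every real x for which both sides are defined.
Claim: e^(ln(x)) = x.
Reasoning: For x > 0, ln(x) is by definition the exponent p such that e^p = x. Raising e to that exponent therefore returns x: e^(ln x) = x.
So the two sides agree for every real x for which both sides are defined.

Conclusion: True.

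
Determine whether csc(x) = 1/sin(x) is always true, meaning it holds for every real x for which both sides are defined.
Claim: csc(x) = 1/sin(x).
Reasoning: csc(x) is by definition the reciprocal of sin(x), wherever sin(x) ≠ 0.
So the two sides agree for every real x for which both sides are defined.

Conclusion: Yes, this is an identity.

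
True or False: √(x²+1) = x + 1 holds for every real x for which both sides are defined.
False.

Claim: √(x²+1) = x + 1.
Test a specific point where both sides are defined: x = 4.
LHS = √(x²+1) ≈ 4.1231
RHS = x + 1 ≈ 5.0000
Since 4.1231 ≠ 5.0000, the equation fails at this point, so it cannot hold for every real x for which both sides are defined.
(x+1)² = x² + 2x + 1 ≠ x² + 1 unless x = 0.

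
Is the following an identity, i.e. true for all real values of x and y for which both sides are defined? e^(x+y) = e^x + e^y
No, this is NOT an identity.

Claim: e^(x+y) = e^x + e^y.
Test a specific point where both sides are defined: x = -1, y = 1.
LHS = e^(x+y) ≈ 1.0000
RHS = e^x + e^y ≈ 3.0862
Since 1.0000 ≠ 3.0862, the equation fails at this point, so it cannot hold for all real values of x and y for which both sides are defined.
The correct rule is e^(x+y) = e^x · e^y (a product, not a sum).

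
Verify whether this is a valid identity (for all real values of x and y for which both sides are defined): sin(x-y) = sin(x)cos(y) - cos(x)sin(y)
Claim: sin(x-y) = sin(x)cos(y) - cos(x)sin(y).
Reasoning: Replace y by -y in sin(x+y) = sin(x)cos(y) + cos(x)sin(y) and use cos(-y) = cos(y), sin(-y) = -sin(y): sin(x-y) = sin(x)cos(y) - cos(x)sin(y).
So the two sides agree for all real values of x and y for which both sides are defined.

Conclusion: Yes, this is an identity.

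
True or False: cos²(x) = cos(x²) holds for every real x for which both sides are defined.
False.

Claim: cos²(x) = cos(x²).
Test a specific point where both sides are defined: x = π.
LHS = cos²(x) ≈ 1.0000
RHS = cos(x²) ≈ -0.9027
Since 1.0000 ≠ -0.9027, the equation fails at this point, so it cannot hold for every real x for which both sides are defined.
cos²(x) means (cos x)², squaring the output; cos(x²) squares the input. These are different functions.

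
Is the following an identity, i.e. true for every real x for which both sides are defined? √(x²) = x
No, this is NOT an identity.

Claim: √(x²) = x.
Test a specific point where both sides are defined: x = -3.
LHS = √(x²) ≈ 3.0000
RHS = x ≈ -3.0000
Since 3.0000 ≠ -3.0000, the equation fails at this point, so it cannot hold for every real x for which both sides are defined.
√(x²) = |x|, which differs from x whenever x < 0 (both sides are defined for every real x).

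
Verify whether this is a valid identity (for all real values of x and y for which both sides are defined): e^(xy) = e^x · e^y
No, this is NOT an identity.

Claim: e^(xy) = e^x · e^y.
Test a specific point where both sides are defined: x = -3, y = 4.
LHS = e^(xy) ≈ 0.0000
RHS = e^x · e^y ≈ 2.7183
Since 0.0000 ≠ 2.7183, the equation fails at this point, so it cannot hold for all real values of x and y for which both sides are defined.
e^x · e^y = e^(x+y), not e^(xy).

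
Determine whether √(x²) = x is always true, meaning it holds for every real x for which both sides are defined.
Claim: √(x²) = x.
Test a specific point where both sides are defined: x = -2.
LHS = √(x²) ≈ 2.0000
RHS = x ≈ -2.0000
Since 2.0000 ≠ -2.0000, the equation fails at this point, so it cannot hold for every real x for which both sides are defined.
√(x²) = |x|, which differs from x whenever x < 0 (both sides are defined for every real x).

Conclusion: No, this is NOT an identity.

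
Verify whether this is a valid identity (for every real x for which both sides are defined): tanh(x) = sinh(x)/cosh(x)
Claim: tanh(x) = sinh(x)/cosh(x).
Reasoning: tanh(x) is defined as sinh(x)/cosh(x) = (e^x - e^-x)/(e^x + e^-x); cosh(x) ≥ 1 is never zero, so this holds for every real x.
So the two sides agree for every real x for which both sides are defined.

Conclusion: Yes, this is an identity.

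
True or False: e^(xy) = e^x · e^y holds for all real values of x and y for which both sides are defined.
Claim: e^(xy) = e^x · e^y.
Test a specific point where both sides are defined: x = 1/2, y = 2.
LHS = e^(xy) ≈ 2.7183
RHS = e^x · e^y ≈ 12.1825
Since 2.7183 ≠ 12.1825, the equation fails at this point, so it cannot hold for all real values of x and y for which both sides are defined.
e^x · e^y = e^(x+y), not e^(xy).

Conclusion: False.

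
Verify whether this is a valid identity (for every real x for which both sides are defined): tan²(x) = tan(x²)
No, this is NOT an identity.

Claim: tan²(x) = tan(x²).
Test a specific point where both sides are defined: x = -π/3.
LHS = tan²(x) ≈ 3.0000
RHS = tan(x²) ≈ 1.9485
Since 3.0000 ≠ 1.9485, the equation fails at this point, so it cannot hold for every real x for which both sides are defined.
tan²(x) means (tan x)², squaring the output; tan(x²) squares the input. These are different functions.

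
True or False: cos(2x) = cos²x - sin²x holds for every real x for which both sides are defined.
True.

Claim: cos(2x) = cos²x - sin²x.
Reasoning: Put y = x in the addition formula cos(x+y) = cos(x)cos(y) - sin(x)sin(y): cos(2x) = cos²x - sin²x.
So the two sides agree for every real x for which both sides are defined.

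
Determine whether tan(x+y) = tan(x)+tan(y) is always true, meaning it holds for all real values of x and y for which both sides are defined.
No, this is NOT an identity.

Claim: tan(x+y) = tan(x)+tan(y).
Test a specific point where both sides are defined: x = 3π/4, y = -π/6.
LHS = tan(x+y) ≈ -3.7321
RHS = tan(x)+tan(y) ≈ -1.5774
Since -3.7321 ≠ -1.5774, the equation fails at this point, so it cannot hold for all real values of x and y for which both sides are defined.
The correct formula is tan(x+y) = (tan(x) + tan(y))/(1 - tan(x)tan(y)).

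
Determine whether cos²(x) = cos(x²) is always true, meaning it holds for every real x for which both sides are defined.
No, this is NOT an identity.

Claim: cos²(x) = cos(x²).
Test a specific point where both sides are defined: x = 3π/4.
LHS = cos²(x) ≈ 0.5000
RHS = cos(x²) ≈ 0.7442
Since 0.5000 ≠ 0.7442, the equation fails at this point, so it cannot hold for every real x for which both sides are defined.
cos²(x) means (cos x)², squaring the output; cos(x²) squares the input. These are different functions.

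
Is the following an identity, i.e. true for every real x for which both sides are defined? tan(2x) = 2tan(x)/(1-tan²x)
Yes, this is an identity.

Claim: tan(2x) = 2tan(x)/(1-tan²x).
Reasoning: tan(2x) = sin(2x)/cos(2x) = 2sin(x)cos(x) / (cos²x - sin²x). Divide numerator and denominator by cos²x: 2tan(x) / (1 - tan²x).
So the two sides agree for every real x for which both sides are defined.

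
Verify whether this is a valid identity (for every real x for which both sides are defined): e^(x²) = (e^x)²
Claim: e^(x²) = (e^x)².
Test a specific point where both sides are defined: x = -2.
LHS = e^(x²) ≈ 54.5982
RHS = (e^x)² ≈ 0.0183
Since 54.5982 ≠ 0.0183, the equation fails at this point, so it cannot hold for every real x for which both sides are defined.
(e^x)² = e^(2x), and 2x ≠ x² in general.

Conclusion: No, this is NOT an identity.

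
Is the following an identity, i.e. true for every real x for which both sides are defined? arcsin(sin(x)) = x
No, this is NOT an identity.

Claim: arcsin(sin(x)) = x.
Test a specific point where both sides are defined: x = π.
LHS = arcsin(sin(x)) ≈ 0.0000
RHS = x ≈ 3.1416
Since 0.0000 ≠ 3.1416, the equation fails at this point, so it cannot hold for every real x for which both sides are defined.
arcsin only returns values in [-π/2, π/2], so arcsin(sin(x)) = x holds only for x in that interval, not for all real x.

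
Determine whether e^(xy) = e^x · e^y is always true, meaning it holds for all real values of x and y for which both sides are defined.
No, this is NOT an identity.

Claim: e^(xy) = e^x · e^y.
Test a specific point where both sides are defined: x = -1, y = -1.
LHS = e^(xy) ≈ 2.7183
RHS = e^x · e^y ≈ 0.1353
Since 2.7183 ≠ 0.1353, the equation fails at this point, so it cannot hold for all real values of x and y for which both sides are defined.
e^x · e^y = e^(x+y), not e^(xy).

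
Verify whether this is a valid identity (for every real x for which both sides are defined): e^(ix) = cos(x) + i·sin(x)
Yes, this is an identity.

Claim: e^(ix) = cos(x) + i·sin(x).
Reasoning: Euler's formula. Expand e^(ix) = Σ (ix)^k / k!. Since i² = -1, the even-k terms are Σ (-1)^m x^(2m)/(2m)! = cos(x) and the odd-k terms are i · Σ (-1)^m x^(2m+1)/(2m+1)! = i·sin(x).
So the two sides agree for every real x for which both sides are defined.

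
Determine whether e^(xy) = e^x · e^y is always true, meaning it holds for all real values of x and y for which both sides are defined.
Claim: e^(xy) = e^x · e^y.
Test a specific point where both sides are defined: x = -3, y = 2.
LHS = e^(xy) ≈ 0.0025
RHS = e^x · e^y ≈ 0.3679
Since 0.0025 ≠ 0.3679, the equation fails at this point, so it cannot hold for all real values of x and y for which both sides are defined.
e^x · e^y = e^(x+y), not e^(xy).

Conclusion: No, this is NOT an identity.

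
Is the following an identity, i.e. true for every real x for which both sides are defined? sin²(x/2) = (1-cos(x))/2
Yes, this is an identity.

Claim: sin²(x/2) = (1-cos(x))/2.
Reasoning: Use cos(2θ) = 1 - 2sin²θ with θ = x/2: cos(x) = 1 - 2sin²(x/2). Solving for sin²(x/2) gives (1 - cos(x))/2.
So the two sides agree for every real x for which both sides are defined.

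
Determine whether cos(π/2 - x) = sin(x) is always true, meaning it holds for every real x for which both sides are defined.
Claim: cos(π/2 - x) = sin(x).
Reasoning: Use cos(u - v) = cos(u)cos(v) + sin(u)sin(v) with u = π/2, v = x: cos(π/2)cos(x) + sin(π/2)sin(x) = 0·cos(x) + 1·sin(x) = sin(x).
So the two sides agree for every real x for which both sides are defined.

Conclusion: Yes, this is an identity.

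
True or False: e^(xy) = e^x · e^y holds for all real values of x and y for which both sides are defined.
False.

Claim: e^(xy) = e^x · e^y.
Test a specific point where both sides are defined: x = 4, y = -3.
LHS = e^(xy) ≈ 0.0000
RHS = e^x · e^y ≈ 2.7183
Since 0.0000 ≠ 2.7183, the equation fails at this point, so it cannot hold for all real values of x and y for which both sides are defined.
e^x · e^y = e^(x+y), not e^(xy).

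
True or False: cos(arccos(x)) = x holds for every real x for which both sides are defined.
Claim: cos(arccos(x)) = x.
Reasoning: For -1 ≤ x ≤ 1 (where arccos is defined), arccos(x) is by definition an angle whose cosine equals x. Taking the cosine of that angle returns x. (Note the other order, arccos(cos x) = x, is NOT an identity.)
So the two sides agree for every real x for which both sides are defined.

Conclusion: True.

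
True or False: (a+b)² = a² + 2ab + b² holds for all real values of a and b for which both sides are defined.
Claim: (a+b)² = a² + 2ab + b².
Reasoning: Expand: (a+b)² = (a+b)(a+b) = a·a + a·b + b·a + b·b = a² + 2ab + b².
So the two sides agree for all real values of a and b for which both sides are defined.

Conclusion: True.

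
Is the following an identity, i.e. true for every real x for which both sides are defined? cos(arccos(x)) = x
Yes, this is an identity.

Claim: cos(arccos(x)) = x.
Reasoning: For -1 ≤ x ≤ 1 (where arccos is defined), arccos(x) is by definition an angle whose cosine equals x. Taking the cosine of that angle returns x. (Note the other order, arccos(cos x) = x, is NOT an identity.)
So the two sides agree for every real x for which both sides are defined.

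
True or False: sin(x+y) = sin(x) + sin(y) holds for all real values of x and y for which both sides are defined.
False.

Claim: sin(x+y) = sin(x) + sin(y).
Test a specific point where both sides are defined: x = 2π/3, y = π/6.
LHS = sin(x+y) ≈ 0.5000
RHS = sin(x) + sin(y) ≈ 1.3660
Since 0.5000 ≠ 1.3660, the equation fails at this point, so it cannot hold for all real values of x and y for which both sides are defined.
The correct expansion is sin(x+y) = sin(x)cos(y) + cos(x)sin(y); sine is not additive.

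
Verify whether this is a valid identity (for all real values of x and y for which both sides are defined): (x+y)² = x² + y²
No, this is NOT an identity.

Claim: (x+y)² = x² + y².
Test a specific point where both sides are defined: x = 2, y = 5.
LHS = (x+y)² ≈ 49.0000
RHS = x² + y² ≈ 29.0000
Since 49.0000 ≠ 29.0000, the equation fails at this point, so it cannot hold for all real values of x and y for which both sides are defined.
The correct expansion is (x+y)² = x² + 2xy + y²; the cross term 2xy is missing.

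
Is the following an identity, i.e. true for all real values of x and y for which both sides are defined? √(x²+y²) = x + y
No, this is NOT an identity.

Claim: √(x²+y²) = x + y.
Test a specific point where both sides are defined: x = 3/2, y = -2.
LHS = √(x²+y²) ≈ 2.5000
RHS = x + y ≈ -0.5000
Since 2.5000 ≠ -0.5000, the equation fails at this point, so it cannot hold for all real values of x and y for which both sides are defined.
(x+y)² = x² + 2xy + y², not x² + y², so the square root does not split this way.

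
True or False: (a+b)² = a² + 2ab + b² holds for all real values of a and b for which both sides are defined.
True.

Claim: (a+b)² = a² + 2ab + b².
Reasoning: Expand: (a+b)² = (a+b)(a+b) = a·a + a·b + b·a + b·b = a² + 2ab + b².
So the two sides agree for all real values of a and b for which both sides are defined.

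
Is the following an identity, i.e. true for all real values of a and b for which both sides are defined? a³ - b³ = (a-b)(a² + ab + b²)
Claim: a³ - b³ = (a-b)(a² + ab + b²).
Reasoning: Expand the right side: (a-b)(a² + ab + b²) = a³ + a²b + ab² - a²b - ab² - b³ = a³ - b³ (the middle terms cancel in pairs).
So the two sides agree for all real values of a and b for which both sides are defined.

Conclusion: Yes, this is an identity.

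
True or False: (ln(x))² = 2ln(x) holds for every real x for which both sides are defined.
Claim: (ln(x))² = 2ln(x).
Test a specific point where both sides are defined: x = 1/2.
LHS = (ln(x))² ≈ 0.4805
RHS = 2ln(x) ≈ -1.3863
Since 0.4805 ≠ -1.3863, the equation fails at this point, so it cannot hold for every real x for which both sides are defined.
2ln(x) equals ln(x²), which is not the same as (ln x)².

Conclusion: False.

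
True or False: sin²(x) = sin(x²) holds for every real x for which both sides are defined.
False.

Claim: sin²(x) = sin(x²).
Test a specific point where both sides are defined: x = π/3.
LHS = sin²(x) ≈ 0.7500
RHS = sin(x²) ≈ 0.8897
Since 0.7500 ≠ 0.8897, the equation fails at this point, so it cannot hold for every real x for which both sides are defined.
sin²(x) means (sin x)², squaring the output; sin(x²) squares the input. These are different functions.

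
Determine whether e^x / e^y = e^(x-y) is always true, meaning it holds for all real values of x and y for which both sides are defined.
Yes, this is an identity.

Claim: e^x / e^y = e^(x-y).
Reasoning: 1/e^y = e^(-y), so e^x / e^y = e^x · e^(-y) = e^(x + (-y)) = e^(x-y) by the product rule for exponents.
So the two sides agree for all real values of x and y for which both sides are defined.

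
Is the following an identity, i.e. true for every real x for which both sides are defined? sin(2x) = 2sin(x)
Claim: sin(2x) = 2sin(x).
Test a specific point where both sides are defined: x = 3π/4.
LHS = sin(2x) ≈ -1.0000
RHS = 2sin(x) ≈ 1.4142
Since -1.0000 ≠ 1.4142, the equation fails at this point, so it cannot hold for every real x for which both sides are defined.
The correct double-angle formula is sin(2x) = 2sin(x)cos(x).

Conclusion: No, this is NOT an identity.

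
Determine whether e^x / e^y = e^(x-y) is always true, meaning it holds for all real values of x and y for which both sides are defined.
Yes, this is an identity.

Claim: e^x / e^y = e^(x-y).
Reasoning: 1/e^y = e^(-y), so e^x / e^y = e^x · e^(-y) = e^(x + (-y)) = e^(x-y) by the product rule for exponents.
So the two sides agree for all real values of x and y for which both sides are defined.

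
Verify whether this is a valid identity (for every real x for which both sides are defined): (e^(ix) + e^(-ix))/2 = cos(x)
Yes, this is an identity.

Claim: (e^(ix) + e^(-ix))/2 = cos(x).
Reasoning: By Euler's formula e^(ix) = cos(x) + i·sin(x) and e^(-ix) = cos(x) - i·sin(x). Adding cancels the sine terms: e^(ix) + e^(-ix) = 2cos(x); divide by 2.
So the two sides agree for every real x for which both sides are defined.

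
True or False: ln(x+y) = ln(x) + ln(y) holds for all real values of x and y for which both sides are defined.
Claim: ln(x+y) = ln(x) + ln(y).
Test a specific point where both sides are defined: x = 1, y = 3/2.
LHS = ln(x+y) ≈ 0.9163
RHS = ln(x) + ln(y) ≈ 0.4055
Since 0.9163 ≠ 0.4055, the equation fails at this point, so it cannot hold for all real values of x and y for which both sides are defined.
ln(x) + ln(y) = ln(xy), not ln(x+y).

Conclusion: False.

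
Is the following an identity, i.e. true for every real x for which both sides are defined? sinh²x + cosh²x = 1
No, this is NOT an identity.

Claim: sinh²x + cosh²x = 1.
Test a specific point where both sides are defined: x = -3.
LHS = sinh²x + cosh²x ≈ 201.7156
RHS = 1 ≈ 1.0000
Since 201.7156 ≠ 1.0000, the equation fails at this point, so it cannot hold for every real x for which both sides are defined.
The correct hyperbolic identity is cosh²x - sinh²x = 1 (a difference); the sum sinh²x + cosh²x equals cosh(2x).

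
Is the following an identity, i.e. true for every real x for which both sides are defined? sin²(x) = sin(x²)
No, this is NOT an identity.

Claim: sin²(x) = sin(x²).
Test a specific point where both sides are defined: x = -π/6.
LHS = sin²(x) ≈ 0.2500
RHS = sin(x²) ≈ 0.2707
Since 0.2500 ≠ 0.2707, the equation fails at this point, so it cannot hold for every real x for which both sides are defined.
sin²(x) means (sin x)², squaring the output; sin(x²) squares the input. These are different functions.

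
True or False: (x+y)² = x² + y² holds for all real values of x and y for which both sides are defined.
Claim: (x+y)² = x² + y².
Test a specific point where both sides are defined: x = -2, y = 3/2.
LHS = (x+y)² ≈ 0.2500
RHS = x² + y² ≈ 6.2500
Since 0.2500 ≠ 6.2500, the equation fails at this point, so it cannot hold for all real values of x and y for which both sides are defined.
The correct expansion is (x+y)² = x² + 2xy + y²; the cross term 2xy is missing.

Conclusion: False.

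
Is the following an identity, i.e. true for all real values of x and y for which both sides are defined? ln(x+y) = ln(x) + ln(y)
Claim: ln(x+y) = ln(x) + ln(y).
Test a specific point where both sides are defined: x = 2, y = 1/2.
LHS = ln(x+y) ≈ 0.9163
RHS = ln(x) + ln(y) ≈ 0.0000
Since 0.9163 ≠ 0.0000, the equation fails at this point, so it cannot hold for all real values of x and y for which both sides are defined.
ln(x) + ln(y) = ln(xy), not ln(x+y).

Conclusion: No, this is NOT an identity.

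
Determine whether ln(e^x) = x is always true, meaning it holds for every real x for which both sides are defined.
Yes, this is an identity.

Claim: ln(e^x) = x.
Reasoning: ln is the inverse of the exponential: ln(e^x) asks for the exponent p with e^p = e^x, and since e^p is one-to-one that exponent is p = x.
So the two sides agree for every real x for which both sides are defined.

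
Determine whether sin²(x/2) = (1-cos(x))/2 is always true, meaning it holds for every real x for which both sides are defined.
Yes, this is an identity.

Claim: sin²(x/2) = (1-cos(x))/2.
Reasoning: Use cos(2θ) = 1 - 2sin²θ with θ = x/2: cos(x) = 1 - 2sin²(x/2). Solving for sin²(x/2) gives (1 - cos(x))/2.
So the two sides agree for every real x for which both sides are defined.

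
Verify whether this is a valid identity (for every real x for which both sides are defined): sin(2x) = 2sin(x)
Claim: sin(2x) = 2sin(x).
Test a specific point where both sides are defined: x = π/6.
LHS = sin(2x) ≈ 0.8660
RHS = 2sin(x) ≈ 1.0000
Since 0.8660 ≠ 1.0000, the equation fails at this point, so it cannot hold for every real x for which both sides are defined.
The correct double-angle formula is sin(2x) = 2sin(x)cos(x).

Conclusion: No, this is NOT an identity.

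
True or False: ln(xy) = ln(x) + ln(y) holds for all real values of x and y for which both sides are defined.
Claim: ln(xy) = ln(x) + ln(y).
Reasoning: Both sides are simultaneously defined only when x, y > 0. Write x = e^p, y = e^q (p = ln x, q = ln y). Then xy = e^p · e^q = e^(p+q), so ln(xy) = p + q = ln(x) + ln(y).
So the two sides agree for all real values of x and y for which both sides are defined.

Conclusion: True.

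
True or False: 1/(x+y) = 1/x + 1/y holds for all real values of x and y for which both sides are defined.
Claim: 1/(x+y) = 1/x + 1/y.
Test a specific point where both sides are defined: x = 4, y = 3.
LHS = 1/(x+y) ≈ 0.1429
RHS = 1/x + 1/y ≈ 0.5833
Since 0.1429 ≠ 0.5833, the equation fails at this point, so it cannot hold for all real values of x and y for which both sides are defined.
1/x + 1/y = (x+y)/(xy), which is not 1/(x+y).

Conclusion: False.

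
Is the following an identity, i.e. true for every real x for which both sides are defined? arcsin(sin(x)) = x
Claim: arcsin(sin(x)) = x.
Test a specific point where both sides are defined: x = 3π/4.
LHS = arcsin(sin(x)) ≈ 0.7854
RHS = x ≈ 2.3562
Since 0.7854 ≠ 2.3562, the equation fails at this point, so it cannot hold for every real x for which both sides are defined.
arcsin only returns values in [-π/2, π/2], so arcsin(sin(x)) = x holds only for x in that interval, not for all real x.

Conclusion: No, this is NOT an identity.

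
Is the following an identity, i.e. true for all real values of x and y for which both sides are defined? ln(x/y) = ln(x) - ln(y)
Yes, this is an identity.

Claim: ln(x/y) = ln(x) - ln(y).
Reasoning: Both sides are simultaneously defined only when x, y > 0. Write x = e^p, y = e^q. Then x/y = e^(p-q), so ln(x/y) = p - q = ln(x) - ln(y).
So the two sides agree for all real values of x and y for which both sides are defined.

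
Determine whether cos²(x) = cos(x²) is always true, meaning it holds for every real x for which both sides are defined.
No, this is NOT an identity.

Claim: cos²(x) = cos(x²).
Test a specific point where both sides are defined: x = π/6.
LHS = cos²(x) ≈ 0.7500
RHS = cos(x²) ≈ 0.9627
Since 0.7500 ≠ 0.9627, the equation fails at this point, so it cannot hold for every real x for which both sides are defined.
cos²(x) means (cos x)², squaring the output; cos(x²) squares the input. These are different functions.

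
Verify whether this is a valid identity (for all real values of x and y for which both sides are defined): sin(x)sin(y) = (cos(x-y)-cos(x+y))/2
Claim: sin(x)sin(y) = (cos(x-y)-cos(x+y))/2.
Reasoning: cos(x-y) = cos(x)cos(y) + sin(x)sin(y) and cos(x+y) = cos(x)cos(y) - sin(x)sin(y). Subtracting, cos(x-y) - cos(x+y) = 2sin(x)sin(y); divide by 2.
So the two sides agree for all real values of x and y for which both sides are defined.

Conclusion: Yes, this is an identity.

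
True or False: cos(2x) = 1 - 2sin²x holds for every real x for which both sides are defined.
True.

Claim: cos(2x) = 1 - 2sin²x.
Reasoning: cos(2x) = cos²x - sin²x. Replace cos²x by 1 - sin²x: (1 - sin²x) - sin²x = 1 - 2sin²x.
So the two sides agree for every real x for which both sides are defined.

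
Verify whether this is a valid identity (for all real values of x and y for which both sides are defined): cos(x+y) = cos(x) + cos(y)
No, this is NOT an identity.

Claim: cos(x+y) = cos(x) + cos(y).
Test a specific point where both sides are defined: x = -π/6, y = -π/2.
LHS = cos(x+y) ≈ -0.5000
RHS = cos(x) + cos(y) ≈ 0.8660
Since -0.5000 ≠ 0.8660, the equation fails at this point, so it cannot hold for all real values of x and y for which both sides are defined.
The correct expansion is cos(x+y) = cos(x)cos(y) - sin(x)sin(y); cosine is not additive.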